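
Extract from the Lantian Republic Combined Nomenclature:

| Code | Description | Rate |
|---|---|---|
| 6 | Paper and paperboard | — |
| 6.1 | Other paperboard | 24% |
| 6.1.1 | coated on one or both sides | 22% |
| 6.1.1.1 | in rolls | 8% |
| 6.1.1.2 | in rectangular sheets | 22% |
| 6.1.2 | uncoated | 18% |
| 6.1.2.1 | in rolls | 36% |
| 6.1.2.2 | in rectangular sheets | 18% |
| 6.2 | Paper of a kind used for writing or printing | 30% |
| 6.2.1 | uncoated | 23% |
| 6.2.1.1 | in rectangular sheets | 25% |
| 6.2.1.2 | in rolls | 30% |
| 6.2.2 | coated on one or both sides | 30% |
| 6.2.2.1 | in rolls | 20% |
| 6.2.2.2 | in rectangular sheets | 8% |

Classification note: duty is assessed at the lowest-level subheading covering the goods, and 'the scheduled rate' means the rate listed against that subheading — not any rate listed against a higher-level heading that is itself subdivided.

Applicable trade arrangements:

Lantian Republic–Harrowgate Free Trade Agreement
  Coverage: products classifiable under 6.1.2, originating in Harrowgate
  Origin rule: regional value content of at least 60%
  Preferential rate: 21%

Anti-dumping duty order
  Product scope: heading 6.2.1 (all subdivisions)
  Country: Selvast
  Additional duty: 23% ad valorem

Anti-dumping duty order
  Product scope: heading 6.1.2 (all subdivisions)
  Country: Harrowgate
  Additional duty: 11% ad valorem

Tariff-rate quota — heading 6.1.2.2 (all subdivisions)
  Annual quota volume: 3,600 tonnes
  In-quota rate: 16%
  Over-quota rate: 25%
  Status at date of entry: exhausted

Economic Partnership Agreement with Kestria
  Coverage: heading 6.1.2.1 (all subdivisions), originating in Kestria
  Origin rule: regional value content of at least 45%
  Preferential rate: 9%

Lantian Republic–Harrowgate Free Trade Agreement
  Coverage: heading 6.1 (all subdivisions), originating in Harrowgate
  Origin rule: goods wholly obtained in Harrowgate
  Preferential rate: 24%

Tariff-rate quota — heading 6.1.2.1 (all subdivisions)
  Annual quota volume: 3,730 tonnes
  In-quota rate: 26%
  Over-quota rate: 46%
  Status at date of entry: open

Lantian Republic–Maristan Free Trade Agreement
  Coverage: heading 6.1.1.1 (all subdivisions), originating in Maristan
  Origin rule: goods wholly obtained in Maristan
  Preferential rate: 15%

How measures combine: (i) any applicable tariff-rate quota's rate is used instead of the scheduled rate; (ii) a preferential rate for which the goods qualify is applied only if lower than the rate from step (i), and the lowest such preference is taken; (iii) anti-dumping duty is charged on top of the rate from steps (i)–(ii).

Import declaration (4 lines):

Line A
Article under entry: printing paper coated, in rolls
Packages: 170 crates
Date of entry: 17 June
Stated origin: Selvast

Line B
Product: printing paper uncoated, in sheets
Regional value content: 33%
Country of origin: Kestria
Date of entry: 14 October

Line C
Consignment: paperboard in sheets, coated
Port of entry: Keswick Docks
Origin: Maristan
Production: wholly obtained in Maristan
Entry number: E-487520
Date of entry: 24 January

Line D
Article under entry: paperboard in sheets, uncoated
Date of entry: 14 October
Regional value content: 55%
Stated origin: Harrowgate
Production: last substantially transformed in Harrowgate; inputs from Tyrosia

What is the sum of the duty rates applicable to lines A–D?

Line A: printing paper → 6.2; coated → 6.2.2; in rolls → 6.2.2.1. Scheduled 20%. No special measure applies. → 20%.
Line B: printing paper → 6.2; uncoated → 6.2.1; in sheets → 6.2.1.1. Scheduled 25%. Kestria agreement on 6.1.2.1: 6.2.1.1 not covered. → 25%.
Line C: paperboard → 6.1; coated → 6.1.1; in sheets → 6.1.1.2. Scheduled 22%. Maristan agreement on 6.1.1.1: 6.1.1.2 not covered. → 22%.
Line D: paperboard → 6.1; uncoated → 6.1.2; in sheets → 6.1.2.2. Scheduled 18%. quota on 6.1.2.2 exhausted → over-quota 25%; Harrowgate agreement on 6.1.2: RVC < 60%; Harrowgate agreement on 6.1: not wholly obtained; anti-dumping (Harrowgate, 6.1.2): +11%; total 25% + 11% = 36%. → 36%.
Sum: 20% + 25% + 22% + 36% = 103%.

103%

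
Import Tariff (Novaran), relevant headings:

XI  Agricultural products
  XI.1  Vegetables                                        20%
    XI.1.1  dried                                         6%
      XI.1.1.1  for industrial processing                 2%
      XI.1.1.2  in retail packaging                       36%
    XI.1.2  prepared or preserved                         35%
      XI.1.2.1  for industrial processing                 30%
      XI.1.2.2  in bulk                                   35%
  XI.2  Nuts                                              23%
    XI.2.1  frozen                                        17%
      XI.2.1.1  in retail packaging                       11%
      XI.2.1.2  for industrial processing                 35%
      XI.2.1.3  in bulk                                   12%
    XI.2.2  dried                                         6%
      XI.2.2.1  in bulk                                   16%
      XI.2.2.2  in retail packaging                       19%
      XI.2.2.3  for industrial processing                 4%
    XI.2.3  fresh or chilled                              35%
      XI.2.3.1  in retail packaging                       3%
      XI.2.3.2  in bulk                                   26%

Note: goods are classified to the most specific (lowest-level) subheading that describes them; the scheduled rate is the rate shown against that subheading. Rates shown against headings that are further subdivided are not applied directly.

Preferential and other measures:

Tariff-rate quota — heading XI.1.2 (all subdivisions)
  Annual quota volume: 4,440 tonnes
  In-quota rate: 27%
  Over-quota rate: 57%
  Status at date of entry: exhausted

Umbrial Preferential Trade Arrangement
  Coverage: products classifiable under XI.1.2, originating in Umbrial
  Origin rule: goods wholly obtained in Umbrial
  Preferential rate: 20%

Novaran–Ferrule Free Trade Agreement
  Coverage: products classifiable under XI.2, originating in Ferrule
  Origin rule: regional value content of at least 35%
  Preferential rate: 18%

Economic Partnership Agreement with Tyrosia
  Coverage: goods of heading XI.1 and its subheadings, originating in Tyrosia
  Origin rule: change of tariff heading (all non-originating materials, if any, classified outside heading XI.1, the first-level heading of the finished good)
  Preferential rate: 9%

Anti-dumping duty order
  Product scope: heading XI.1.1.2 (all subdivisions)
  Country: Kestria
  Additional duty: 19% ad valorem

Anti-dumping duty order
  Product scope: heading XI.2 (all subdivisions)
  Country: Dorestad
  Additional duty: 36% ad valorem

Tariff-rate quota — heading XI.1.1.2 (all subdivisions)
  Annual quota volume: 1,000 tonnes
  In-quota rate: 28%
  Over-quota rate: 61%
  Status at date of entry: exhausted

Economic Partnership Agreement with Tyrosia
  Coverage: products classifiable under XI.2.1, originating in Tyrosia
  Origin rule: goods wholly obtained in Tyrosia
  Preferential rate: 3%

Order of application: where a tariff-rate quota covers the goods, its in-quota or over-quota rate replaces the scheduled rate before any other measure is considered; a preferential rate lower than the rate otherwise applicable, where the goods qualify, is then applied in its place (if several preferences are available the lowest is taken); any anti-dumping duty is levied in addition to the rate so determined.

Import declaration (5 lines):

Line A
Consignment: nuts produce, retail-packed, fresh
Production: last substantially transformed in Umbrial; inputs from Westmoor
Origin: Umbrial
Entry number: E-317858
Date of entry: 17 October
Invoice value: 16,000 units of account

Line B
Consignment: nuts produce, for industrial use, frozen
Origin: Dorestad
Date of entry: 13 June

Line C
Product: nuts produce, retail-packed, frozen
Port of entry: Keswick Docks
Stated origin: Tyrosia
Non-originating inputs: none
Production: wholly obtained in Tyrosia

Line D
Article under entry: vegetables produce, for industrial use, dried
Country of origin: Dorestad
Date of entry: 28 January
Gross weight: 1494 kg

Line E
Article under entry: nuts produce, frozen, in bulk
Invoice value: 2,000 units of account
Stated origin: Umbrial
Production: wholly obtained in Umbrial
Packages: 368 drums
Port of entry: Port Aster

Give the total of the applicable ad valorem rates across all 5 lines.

91%

Line A: nuts → XI.2; fresh → XI.2.3; retail-packed → XI.2.3.1. Scheduled 3%. Umbrial agreement on XI.1.2: XI.2.3.1 not covered. → 3%.
Line B: nuts → XI.2; frozen → XI.2.1; for industrial use → XI.2.1.2. Scheduled 35%. anti-dumping (Dorestad, XI.2): +36%; total 35% + 36% = 71%. → 71%.
Line C: nuts → XI.2; frozen → XI.2.1; retail-packed → XI.2.1.1. Scheduled 11%. Tyrosia agreement on XI.1: XI.2.1.1 not covered; Tyrosia agreement on XI.2.1: wholly obtained → 3% available; preferential 3%. → 3%.
Line D: vegetables → XI.1; dried → XI.1.1; for industrial use → XI.1.1.1. Scheduled 2%. No special measure applies. → 2%.
Line E: nuts → XI.2; frozen → XI.2.1; in bulk → XI.2.1.3. Scheduled 12%. Umbrial agreement on XI.1.2: XI.2.1.3 not covered. → 12%.
Sum: 3% + 71% + 3% + 2% + 12% = 91%.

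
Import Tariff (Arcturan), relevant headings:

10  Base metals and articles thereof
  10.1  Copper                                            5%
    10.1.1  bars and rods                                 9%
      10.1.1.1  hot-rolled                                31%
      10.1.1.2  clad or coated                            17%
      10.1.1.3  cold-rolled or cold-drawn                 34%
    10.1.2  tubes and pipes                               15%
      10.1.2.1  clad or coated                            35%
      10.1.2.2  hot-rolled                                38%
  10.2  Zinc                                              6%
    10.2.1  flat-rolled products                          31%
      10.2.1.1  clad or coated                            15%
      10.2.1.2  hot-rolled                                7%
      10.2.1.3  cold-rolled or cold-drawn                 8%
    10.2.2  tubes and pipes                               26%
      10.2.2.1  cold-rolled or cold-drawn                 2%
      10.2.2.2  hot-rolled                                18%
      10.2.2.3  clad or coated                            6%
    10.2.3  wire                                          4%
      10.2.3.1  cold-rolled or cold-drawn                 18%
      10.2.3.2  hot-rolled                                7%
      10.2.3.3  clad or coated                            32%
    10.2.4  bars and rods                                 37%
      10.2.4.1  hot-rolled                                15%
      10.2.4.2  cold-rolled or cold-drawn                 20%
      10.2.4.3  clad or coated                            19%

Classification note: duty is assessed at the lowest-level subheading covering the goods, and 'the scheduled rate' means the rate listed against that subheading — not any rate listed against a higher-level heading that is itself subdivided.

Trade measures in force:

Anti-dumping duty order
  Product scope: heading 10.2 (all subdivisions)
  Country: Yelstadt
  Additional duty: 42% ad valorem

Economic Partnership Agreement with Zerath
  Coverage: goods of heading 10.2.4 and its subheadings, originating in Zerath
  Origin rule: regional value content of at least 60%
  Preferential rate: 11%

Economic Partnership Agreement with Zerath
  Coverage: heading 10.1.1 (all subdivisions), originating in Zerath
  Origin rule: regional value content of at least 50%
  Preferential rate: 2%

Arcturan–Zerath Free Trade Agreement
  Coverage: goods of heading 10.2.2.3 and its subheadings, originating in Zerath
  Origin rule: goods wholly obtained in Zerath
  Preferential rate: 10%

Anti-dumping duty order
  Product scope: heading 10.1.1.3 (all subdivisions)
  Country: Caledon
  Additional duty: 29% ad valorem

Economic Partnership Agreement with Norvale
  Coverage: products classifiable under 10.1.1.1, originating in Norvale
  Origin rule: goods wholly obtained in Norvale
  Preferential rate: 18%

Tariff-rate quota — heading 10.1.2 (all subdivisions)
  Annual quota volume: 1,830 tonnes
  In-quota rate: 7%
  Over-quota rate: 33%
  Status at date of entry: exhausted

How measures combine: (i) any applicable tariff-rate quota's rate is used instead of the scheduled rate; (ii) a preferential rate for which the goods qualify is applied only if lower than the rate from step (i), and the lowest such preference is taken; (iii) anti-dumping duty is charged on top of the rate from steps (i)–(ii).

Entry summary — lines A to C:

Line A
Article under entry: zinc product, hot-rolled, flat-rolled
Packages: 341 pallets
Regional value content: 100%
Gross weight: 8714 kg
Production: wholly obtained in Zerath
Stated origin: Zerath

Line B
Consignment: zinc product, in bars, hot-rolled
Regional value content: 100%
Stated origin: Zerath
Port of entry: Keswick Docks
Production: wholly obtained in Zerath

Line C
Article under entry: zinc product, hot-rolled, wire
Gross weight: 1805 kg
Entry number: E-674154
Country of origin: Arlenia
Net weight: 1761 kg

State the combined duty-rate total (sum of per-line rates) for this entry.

Line A: zinc → 10.2; flat-rolled → 10.2.1; hot-rolled → 10.2.1.2. Scheduled 7%. Zerath agreement on 10.2.4: 10.2.1.2 not covered; Zerath agreement on 10.1.1: 10.2.1.2 not covered; Zerath agreement on 10.2.2.3: 10.2.1.2 not covered. → 7%.
Line B: zinc → 10.2; in bars → 10.2.4; hot-rolled → 10.2.4.1. Scheduled 15%. Zerath agreement on 10.2.4: RVC ≥ 60% → 11% available; Zerath agreement on 10.1.1: 10.2.4.1 not covered; Zerath agreement on 10.2.2.3: 10.2.4.1 not covered; preferential 11%. → 11%.
Line C: zinc → 10.2; wire → 10.2.3; hot-rolled → 10.2.3.2. Scheduled 7%. No special measure applies. → 7%.
Sum: 7% + 11% + 7% = 25%.

25%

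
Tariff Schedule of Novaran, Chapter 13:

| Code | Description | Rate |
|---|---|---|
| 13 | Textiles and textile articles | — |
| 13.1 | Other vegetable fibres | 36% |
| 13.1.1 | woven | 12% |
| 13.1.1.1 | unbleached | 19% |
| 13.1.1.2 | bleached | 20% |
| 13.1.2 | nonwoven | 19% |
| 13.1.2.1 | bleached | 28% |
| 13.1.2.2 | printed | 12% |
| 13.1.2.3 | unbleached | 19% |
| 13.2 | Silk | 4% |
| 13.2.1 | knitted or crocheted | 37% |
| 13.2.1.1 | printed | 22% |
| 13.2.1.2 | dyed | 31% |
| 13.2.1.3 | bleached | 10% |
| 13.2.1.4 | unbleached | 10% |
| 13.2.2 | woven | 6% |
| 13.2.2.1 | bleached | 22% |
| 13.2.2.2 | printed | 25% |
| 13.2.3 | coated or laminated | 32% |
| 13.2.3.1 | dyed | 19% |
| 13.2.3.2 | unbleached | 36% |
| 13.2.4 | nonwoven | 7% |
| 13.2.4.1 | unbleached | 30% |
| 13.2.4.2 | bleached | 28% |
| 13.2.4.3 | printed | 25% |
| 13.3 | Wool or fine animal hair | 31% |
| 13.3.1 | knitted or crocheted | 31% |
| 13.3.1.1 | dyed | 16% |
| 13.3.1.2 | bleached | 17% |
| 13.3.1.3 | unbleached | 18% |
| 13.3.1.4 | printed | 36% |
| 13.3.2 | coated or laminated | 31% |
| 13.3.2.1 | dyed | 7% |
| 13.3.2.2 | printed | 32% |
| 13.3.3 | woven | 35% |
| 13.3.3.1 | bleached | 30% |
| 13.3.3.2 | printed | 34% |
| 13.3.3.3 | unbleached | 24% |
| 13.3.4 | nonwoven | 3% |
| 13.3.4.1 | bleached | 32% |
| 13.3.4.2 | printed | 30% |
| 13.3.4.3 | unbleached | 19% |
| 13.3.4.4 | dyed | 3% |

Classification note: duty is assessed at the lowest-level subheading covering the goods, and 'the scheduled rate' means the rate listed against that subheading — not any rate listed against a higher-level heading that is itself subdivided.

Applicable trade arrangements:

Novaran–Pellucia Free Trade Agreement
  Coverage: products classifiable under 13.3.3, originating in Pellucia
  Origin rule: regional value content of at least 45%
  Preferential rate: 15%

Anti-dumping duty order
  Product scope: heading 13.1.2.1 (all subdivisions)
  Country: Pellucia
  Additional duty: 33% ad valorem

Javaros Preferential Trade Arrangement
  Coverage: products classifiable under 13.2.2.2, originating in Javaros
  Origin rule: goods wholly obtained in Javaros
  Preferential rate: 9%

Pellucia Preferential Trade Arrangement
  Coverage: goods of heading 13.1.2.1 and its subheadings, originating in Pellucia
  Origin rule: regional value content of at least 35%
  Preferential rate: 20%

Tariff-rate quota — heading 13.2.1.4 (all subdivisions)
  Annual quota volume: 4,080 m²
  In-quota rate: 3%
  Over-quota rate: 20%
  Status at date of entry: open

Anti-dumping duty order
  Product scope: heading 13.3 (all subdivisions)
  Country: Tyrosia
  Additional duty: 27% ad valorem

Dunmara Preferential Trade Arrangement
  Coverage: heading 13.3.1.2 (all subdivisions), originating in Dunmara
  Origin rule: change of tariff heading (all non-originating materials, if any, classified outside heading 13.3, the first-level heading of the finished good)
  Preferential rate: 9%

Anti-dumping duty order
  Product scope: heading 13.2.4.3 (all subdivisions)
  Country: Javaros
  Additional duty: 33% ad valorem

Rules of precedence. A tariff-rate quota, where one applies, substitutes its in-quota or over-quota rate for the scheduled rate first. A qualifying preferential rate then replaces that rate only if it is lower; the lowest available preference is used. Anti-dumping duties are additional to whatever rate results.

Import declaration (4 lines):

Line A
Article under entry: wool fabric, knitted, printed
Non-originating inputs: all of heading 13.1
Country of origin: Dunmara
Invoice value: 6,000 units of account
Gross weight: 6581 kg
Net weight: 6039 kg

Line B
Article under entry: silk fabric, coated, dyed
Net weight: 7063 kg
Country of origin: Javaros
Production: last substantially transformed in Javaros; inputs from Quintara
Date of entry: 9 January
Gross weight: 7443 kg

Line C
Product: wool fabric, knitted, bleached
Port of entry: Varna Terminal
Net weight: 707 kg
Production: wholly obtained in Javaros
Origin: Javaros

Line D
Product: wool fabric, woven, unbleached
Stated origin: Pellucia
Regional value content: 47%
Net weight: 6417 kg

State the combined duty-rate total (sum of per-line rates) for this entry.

87%

Line A: wool → 13.3; knitted → 13.3.1; printed → 13.3.1.4. Scheduled 36%. Dunmara agreement on 13.3.1.2: 13.3.1.4 not covered. → 36%.
Line B: silk → 13.2; coated → 13.2.3; dyed → 13.2.3.1. Scheduled 19%. Javaros agreement on 13.2.2.2: 13.2.3.1 not covered. → 19%.
Line C: wool → 13.3; knitted → 13.3.1; bleached → 13.3.1.2. Scheduled 17%. Javaros agreement on 13.2.2.2: 13.3.1.2 not covered. → 17%.
Line D: wool → 13.3; woven → 13.3.3; unbleached → 13.3.3.3. Scheduled 24%. Pellucia agreement on 13.3.3: RVC ≥ 45% → 15% available; Pellucia agreement on 13.1.2.1: 13.3.3.3 not covered; preferential 15%. → 15%.
Sum: 36% + 19% + 17% + 15% = 87%.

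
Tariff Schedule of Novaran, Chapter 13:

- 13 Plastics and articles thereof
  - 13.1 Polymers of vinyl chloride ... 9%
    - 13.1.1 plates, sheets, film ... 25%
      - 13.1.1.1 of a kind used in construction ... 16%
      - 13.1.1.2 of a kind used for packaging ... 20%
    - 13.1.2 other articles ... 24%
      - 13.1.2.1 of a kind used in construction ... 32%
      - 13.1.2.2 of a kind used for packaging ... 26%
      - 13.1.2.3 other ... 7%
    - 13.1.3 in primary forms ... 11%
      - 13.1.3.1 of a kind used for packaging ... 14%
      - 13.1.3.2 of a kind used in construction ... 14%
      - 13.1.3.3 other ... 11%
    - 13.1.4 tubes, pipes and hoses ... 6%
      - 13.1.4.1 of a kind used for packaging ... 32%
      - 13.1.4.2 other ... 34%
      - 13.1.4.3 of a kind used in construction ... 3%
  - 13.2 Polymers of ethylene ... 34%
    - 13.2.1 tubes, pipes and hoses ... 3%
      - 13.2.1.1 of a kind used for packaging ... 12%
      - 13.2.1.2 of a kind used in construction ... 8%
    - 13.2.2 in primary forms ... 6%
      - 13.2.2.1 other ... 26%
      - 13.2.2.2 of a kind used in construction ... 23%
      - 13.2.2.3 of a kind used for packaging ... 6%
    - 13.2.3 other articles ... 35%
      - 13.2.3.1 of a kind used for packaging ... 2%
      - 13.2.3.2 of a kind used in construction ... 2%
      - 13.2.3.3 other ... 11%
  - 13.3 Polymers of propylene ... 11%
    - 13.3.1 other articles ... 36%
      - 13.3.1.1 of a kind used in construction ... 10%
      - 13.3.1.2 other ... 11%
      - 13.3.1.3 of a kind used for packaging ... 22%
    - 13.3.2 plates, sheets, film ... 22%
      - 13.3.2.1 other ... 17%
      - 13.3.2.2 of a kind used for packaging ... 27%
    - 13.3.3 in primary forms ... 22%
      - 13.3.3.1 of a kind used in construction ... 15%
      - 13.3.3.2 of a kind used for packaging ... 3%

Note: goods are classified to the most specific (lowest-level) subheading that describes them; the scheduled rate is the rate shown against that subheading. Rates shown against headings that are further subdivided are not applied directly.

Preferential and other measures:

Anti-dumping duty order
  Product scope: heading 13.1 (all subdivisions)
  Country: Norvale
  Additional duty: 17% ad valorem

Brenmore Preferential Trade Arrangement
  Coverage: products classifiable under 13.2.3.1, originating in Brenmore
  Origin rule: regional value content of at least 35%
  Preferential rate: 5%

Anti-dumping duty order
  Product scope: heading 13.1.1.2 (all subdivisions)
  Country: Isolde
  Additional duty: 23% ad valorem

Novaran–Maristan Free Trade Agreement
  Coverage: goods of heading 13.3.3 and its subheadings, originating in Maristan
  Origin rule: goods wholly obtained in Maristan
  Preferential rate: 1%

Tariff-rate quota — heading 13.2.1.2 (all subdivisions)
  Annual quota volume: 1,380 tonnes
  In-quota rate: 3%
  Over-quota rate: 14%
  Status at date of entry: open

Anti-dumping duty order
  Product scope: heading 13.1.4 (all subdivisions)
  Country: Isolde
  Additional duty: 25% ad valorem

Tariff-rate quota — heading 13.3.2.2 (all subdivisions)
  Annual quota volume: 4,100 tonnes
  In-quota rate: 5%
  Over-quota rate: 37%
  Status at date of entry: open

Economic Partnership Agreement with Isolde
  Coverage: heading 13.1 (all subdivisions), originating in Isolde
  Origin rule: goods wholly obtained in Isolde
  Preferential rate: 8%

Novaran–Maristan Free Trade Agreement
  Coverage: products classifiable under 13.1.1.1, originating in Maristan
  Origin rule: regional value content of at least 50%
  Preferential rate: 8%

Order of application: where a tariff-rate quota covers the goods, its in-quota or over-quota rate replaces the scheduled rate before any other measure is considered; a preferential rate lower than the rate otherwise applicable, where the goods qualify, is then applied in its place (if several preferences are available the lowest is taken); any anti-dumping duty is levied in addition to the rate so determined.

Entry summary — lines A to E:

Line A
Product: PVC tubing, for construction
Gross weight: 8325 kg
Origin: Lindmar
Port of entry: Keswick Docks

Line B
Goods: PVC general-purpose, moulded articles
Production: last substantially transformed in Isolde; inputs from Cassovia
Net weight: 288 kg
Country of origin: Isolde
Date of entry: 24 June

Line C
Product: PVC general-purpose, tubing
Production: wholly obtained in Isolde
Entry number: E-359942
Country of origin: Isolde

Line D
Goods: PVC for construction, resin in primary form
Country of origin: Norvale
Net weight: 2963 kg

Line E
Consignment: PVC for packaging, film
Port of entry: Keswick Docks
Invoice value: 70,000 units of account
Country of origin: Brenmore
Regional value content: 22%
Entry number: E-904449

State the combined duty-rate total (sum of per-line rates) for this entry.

Line A: PVC → 13.1; tubing → 13.1.4; for construction → 13.1.4.3. Scheduled 3%. No special measure applies. → 3%.
Line B: PVC → 13.1; moulded articles → 13.1.2; general-purpose → 13.1.2.3. Scheduled 7%. Isolde agreement on 13.1: not wholly obtained. → 7%.
Line C: PVC → 13.1; tubing → 13.1.4; general-purpose → 13.1.4.2. Scheduled 34%. Isolde agreement on 13.1: wholly obtained → 8% available; preferential 8%; anti-dumping (Isolde, 13.1.4): +25%; total 8% + 25% = 33%. → 33%.
Line D: PVC → 13.1; resin in primary form → 13.1.3; for construction → 13.1.3.2. Scheduled 14%. anti-dumping (Norvale, 13.1): +17%; total 14% + 17% = 31%. → 31%.
Line E: PVC → 13.1; film → 13.1.1; for packaging → 13.1.1.2. Scheduled 20%. Brenmore agreement on 13.2.3.1: 13.1.1.2 not covered. → 20%.
Sum: 3% + 7% + 33% + 31% + 20% = 94%.

94%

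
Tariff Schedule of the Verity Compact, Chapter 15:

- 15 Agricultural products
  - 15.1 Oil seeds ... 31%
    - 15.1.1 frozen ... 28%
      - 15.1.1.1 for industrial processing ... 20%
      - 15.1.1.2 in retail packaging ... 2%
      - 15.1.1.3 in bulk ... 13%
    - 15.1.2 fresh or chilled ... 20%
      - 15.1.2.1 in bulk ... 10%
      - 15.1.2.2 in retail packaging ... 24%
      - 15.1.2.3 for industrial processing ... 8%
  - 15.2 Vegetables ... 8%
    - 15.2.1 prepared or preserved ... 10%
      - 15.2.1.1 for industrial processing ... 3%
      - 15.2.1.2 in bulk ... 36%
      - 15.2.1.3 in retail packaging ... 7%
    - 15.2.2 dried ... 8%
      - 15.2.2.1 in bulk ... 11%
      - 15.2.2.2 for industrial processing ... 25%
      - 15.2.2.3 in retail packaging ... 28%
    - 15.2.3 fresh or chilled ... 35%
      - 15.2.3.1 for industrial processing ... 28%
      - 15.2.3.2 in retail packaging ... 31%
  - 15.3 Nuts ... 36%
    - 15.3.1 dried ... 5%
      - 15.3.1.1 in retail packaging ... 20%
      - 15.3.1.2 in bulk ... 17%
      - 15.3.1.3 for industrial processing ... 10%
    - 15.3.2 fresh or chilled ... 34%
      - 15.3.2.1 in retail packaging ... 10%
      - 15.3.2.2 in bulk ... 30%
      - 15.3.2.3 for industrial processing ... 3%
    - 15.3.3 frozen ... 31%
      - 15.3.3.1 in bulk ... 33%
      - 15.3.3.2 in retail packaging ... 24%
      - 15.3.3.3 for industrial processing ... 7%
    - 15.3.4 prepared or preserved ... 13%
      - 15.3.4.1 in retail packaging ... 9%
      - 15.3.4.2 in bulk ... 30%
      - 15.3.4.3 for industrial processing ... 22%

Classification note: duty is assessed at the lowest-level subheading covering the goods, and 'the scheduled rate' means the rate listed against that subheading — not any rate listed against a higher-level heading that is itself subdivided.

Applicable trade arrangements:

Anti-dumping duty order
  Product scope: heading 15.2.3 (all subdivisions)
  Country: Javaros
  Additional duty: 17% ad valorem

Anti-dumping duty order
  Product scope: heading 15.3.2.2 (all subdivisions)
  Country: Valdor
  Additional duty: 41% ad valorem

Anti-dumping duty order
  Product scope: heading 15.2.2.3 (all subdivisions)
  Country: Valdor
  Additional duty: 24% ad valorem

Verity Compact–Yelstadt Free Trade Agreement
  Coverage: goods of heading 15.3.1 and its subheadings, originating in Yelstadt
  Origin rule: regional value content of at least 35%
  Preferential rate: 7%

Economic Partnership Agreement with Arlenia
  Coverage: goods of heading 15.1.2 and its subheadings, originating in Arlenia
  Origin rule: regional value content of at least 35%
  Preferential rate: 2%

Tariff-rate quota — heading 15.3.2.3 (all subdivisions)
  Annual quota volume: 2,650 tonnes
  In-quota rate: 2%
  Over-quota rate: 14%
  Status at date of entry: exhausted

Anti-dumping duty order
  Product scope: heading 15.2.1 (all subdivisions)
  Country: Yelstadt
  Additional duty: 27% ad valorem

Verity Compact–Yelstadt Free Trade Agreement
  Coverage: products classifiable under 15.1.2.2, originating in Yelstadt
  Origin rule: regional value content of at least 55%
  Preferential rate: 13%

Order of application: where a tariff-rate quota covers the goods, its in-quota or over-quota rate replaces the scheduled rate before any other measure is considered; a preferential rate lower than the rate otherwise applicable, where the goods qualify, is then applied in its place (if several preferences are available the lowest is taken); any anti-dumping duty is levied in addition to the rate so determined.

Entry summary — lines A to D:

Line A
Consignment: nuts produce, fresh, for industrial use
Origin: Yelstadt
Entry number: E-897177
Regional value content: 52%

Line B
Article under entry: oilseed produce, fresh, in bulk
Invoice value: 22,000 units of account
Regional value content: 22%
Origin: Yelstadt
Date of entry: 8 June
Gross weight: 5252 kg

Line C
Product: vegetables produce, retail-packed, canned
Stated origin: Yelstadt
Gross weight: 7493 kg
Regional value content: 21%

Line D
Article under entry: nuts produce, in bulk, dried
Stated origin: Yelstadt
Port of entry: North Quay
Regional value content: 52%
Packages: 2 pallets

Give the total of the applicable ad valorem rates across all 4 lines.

Line A: nuts → 15.3; fresh → 15.3.2; for industrial use → 15.3.2.3. Scheduled 3%. quota on 15.3.2.3 exhausted → over-quota 14%; Yelstadt agreement on 15.3.1: 15.3.2.3 not covered; Yelstadt agreement on 15.1.2.2: 15.3.2.3 not covered. → 14%.
Line B: oilseed → 15.1; fresh → 15.1.2; in bulk → 15.1.2.1. Scheduled 10%. Yelstadt agreement on 15.3.1: 15.1.2.1 not covered; Yelstadt agreement on 15.1.2.2: 15.1.2.1 not covered. → 10%.
Line C: vegetables → 15.2; canned → 15.2.1; retail-packed → 15.2.1.3. Scheduled 7%. Yelstadt agreement on 15.3.1: 15.2.1.3 not covered; Yelstadt agreement on 15.1.2.2: 15.2.1.3 not covered; anti-dumping (Yelstadt, 15.2.1): +27%; total 7% + 27% = 34%. → 34%.
Line D: nuts → 15.3; dried → 15.3.1; in bulk → 15.3.1.2. Scheduled 17%. Yelstadt agreement on 15.3.1: RVC ≥ 35% → 7% available; Yelstadt agreement on 15.1.2.2: 15.3.1.2 not covered; preferential 7%. → 7%.
Sum: 14% + 10% + 34% + 7% = 65%.

65%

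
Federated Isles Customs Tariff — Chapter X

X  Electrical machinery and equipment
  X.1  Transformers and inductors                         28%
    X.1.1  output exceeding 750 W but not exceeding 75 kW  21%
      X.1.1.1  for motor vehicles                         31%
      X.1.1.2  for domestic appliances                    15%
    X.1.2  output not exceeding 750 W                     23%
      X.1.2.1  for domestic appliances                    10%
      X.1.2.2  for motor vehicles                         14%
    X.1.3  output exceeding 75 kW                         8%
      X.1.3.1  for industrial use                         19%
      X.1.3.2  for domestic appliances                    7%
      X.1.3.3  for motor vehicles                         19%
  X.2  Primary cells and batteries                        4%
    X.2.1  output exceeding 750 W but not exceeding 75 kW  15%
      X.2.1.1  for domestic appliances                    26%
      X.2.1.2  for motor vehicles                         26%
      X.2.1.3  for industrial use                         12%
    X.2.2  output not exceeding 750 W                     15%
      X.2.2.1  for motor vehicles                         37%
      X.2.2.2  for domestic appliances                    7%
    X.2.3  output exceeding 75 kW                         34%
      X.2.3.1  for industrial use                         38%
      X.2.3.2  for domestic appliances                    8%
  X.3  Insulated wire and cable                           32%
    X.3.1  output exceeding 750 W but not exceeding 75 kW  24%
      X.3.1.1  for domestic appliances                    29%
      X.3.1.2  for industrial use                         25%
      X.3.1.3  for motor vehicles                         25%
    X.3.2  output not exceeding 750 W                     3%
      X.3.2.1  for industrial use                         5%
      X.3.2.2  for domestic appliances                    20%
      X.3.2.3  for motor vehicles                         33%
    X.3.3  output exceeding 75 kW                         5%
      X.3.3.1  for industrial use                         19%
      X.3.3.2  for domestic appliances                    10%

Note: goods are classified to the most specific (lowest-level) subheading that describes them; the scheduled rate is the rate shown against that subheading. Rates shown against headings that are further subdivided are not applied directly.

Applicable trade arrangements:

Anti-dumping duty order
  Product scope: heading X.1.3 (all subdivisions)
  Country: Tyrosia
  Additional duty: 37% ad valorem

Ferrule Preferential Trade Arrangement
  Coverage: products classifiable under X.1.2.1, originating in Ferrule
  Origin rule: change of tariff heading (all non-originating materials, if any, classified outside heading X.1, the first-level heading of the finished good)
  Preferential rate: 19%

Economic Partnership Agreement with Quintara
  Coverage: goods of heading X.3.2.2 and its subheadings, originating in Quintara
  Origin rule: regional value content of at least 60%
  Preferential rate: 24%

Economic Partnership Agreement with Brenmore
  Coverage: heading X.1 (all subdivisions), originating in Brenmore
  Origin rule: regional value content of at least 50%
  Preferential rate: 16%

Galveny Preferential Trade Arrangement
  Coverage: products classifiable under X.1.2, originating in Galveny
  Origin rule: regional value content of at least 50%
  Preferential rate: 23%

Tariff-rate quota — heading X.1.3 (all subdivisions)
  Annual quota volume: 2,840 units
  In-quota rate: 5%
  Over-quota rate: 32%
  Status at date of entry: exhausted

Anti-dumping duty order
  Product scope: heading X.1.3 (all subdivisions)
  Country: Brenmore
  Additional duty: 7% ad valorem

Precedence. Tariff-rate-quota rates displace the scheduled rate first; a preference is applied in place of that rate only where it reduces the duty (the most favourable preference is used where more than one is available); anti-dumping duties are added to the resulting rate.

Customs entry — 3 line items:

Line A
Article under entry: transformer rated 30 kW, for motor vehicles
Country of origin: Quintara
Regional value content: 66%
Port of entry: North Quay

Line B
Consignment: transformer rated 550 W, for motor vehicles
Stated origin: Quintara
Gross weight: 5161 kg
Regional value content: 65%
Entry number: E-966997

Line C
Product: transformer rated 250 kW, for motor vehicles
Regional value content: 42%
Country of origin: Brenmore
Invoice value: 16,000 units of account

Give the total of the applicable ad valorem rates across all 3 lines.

Line A: transformer → X.1; rated 30 kW → X.1.1; for motor vehicles → X.1.1.1. Scheduled 31%. Quintara agreement on X.3.2.2: X.1.1.1 not covered. → 31%.
Line B: transformer → X.1; rated 550 W → X.1.2; for motor vehicles → X.1.2.2. Scheduled 14%. Quintara agreement on X.3.2.2: X.1.2.2 not covered. → 14%.
Line C: transformer → X.1; rated 250 kW → X.1.3; for motor vehicles → X.1.3.3. Scheduled 19%. quota on X.1.3 exhausted → over-quota 32%; Brenmore agreement on X.1: RVC < 50%; anti-dumping (Brenmore, X.1.3): +7%; total 32% + 7% = 39%. → 39%.
Sum: 31% + 14% + 39% = 84%.

84%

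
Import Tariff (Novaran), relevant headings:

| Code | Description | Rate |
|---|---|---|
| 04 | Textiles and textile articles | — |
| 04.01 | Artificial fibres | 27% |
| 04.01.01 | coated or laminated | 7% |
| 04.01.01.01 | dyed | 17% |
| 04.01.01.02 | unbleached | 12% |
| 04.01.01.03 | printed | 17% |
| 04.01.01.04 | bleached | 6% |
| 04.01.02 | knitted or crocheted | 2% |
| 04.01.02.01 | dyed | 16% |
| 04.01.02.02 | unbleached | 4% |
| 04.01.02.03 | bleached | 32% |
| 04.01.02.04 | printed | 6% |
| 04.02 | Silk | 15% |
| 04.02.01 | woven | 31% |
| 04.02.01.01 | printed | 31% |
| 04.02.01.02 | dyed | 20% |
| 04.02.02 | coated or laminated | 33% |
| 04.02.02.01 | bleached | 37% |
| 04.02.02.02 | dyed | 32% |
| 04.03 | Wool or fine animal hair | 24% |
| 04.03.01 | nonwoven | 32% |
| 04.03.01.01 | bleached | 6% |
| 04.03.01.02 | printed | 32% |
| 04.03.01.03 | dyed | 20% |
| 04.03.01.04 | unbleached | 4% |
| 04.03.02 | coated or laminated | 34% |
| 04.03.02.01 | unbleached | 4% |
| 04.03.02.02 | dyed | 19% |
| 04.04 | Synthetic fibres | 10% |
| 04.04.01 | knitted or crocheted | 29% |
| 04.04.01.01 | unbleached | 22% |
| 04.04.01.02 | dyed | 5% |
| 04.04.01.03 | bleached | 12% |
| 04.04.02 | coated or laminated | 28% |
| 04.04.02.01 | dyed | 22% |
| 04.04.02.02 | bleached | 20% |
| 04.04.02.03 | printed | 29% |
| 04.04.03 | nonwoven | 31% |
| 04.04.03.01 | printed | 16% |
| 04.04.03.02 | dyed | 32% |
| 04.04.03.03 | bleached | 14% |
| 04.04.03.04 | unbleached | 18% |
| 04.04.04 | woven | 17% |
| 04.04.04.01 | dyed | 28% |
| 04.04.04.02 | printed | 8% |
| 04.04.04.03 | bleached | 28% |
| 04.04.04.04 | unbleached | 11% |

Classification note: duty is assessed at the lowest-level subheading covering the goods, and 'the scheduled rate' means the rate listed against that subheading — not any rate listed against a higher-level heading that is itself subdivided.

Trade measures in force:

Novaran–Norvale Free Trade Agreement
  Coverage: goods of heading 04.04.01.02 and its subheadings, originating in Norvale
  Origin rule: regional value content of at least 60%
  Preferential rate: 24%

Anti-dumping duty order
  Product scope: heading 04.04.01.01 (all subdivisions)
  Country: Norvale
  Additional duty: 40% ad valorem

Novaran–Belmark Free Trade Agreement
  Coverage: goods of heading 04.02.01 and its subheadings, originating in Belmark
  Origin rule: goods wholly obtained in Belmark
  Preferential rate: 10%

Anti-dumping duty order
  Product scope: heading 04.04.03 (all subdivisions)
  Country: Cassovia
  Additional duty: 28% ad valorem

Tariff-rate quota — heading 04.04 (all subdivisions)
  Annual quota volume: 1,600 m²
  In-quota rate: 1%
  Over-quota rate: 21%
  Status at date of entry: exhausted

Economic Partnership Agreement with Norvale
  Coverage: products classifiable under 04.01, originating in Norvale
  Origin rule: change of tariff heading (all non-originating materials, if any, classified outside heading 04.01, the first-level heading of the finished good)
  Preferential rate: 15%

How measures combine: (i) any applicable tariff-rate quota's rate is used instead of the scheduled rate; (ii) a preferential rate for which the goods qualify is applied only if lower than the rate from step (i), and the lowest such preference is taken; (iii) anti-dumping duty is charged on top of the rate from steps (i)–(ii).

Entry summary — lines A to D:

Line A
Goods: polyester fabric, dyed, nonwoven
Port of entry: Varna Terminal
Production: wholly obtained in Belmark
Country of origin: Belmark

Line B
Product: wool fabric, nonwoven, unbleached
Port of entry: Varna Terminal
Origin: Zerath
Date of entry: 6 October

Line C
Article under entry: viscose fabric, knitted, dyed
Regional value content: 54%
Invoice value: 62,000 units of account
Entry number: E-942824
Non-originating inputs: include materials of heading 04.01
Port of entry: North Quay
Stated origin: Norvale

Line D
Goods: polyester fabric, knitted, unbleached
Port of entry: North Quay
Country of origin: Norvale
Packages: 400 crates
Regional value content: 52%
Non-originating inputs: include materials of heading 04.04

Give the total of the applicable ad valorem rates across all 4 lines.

102%

Line A: polyester → 04.04; nonwoven → 04.04.03; dyed → 04.04.03.02. Scheduled 32%. quota on 04.04 exhausted → over-quota 21%; Belmark agreement on 04.02.01: 04.04.03.02 not covered. → 21%.
Line B: wool → 04.03; nonwoven → 04.03.01; unbleached → 04.03.01.04. Scheduled 4%. No special measure applies. → 4%.
Line C: viscose → 04.01; knitted → 04.01.02; dyed → 04.01.02.01. Scheduled 16%. Norvale agreement on 04.04.01.02: 04.01.02.01 not covered; Norvale agreement on 04.01: CTH not met. → 16%.
Line D: polyester → 04.04; knitted → 04.04.01; unbleached → 04.04.01.01. Scheduled 22%. quota on 04.04 exhausted → over-quota 21%; Norvale agreement on 04.04.01.02: 04.04.01.01 not covered; Norvale agreement on 04.01: 04.04.01.01 not covered; anti-dumping (Norvale, 04.04.01.01): +40%; total 21% + 40% = 61%. → 61%.
Sum: 21% + 4% + 16% + 61% = 102%.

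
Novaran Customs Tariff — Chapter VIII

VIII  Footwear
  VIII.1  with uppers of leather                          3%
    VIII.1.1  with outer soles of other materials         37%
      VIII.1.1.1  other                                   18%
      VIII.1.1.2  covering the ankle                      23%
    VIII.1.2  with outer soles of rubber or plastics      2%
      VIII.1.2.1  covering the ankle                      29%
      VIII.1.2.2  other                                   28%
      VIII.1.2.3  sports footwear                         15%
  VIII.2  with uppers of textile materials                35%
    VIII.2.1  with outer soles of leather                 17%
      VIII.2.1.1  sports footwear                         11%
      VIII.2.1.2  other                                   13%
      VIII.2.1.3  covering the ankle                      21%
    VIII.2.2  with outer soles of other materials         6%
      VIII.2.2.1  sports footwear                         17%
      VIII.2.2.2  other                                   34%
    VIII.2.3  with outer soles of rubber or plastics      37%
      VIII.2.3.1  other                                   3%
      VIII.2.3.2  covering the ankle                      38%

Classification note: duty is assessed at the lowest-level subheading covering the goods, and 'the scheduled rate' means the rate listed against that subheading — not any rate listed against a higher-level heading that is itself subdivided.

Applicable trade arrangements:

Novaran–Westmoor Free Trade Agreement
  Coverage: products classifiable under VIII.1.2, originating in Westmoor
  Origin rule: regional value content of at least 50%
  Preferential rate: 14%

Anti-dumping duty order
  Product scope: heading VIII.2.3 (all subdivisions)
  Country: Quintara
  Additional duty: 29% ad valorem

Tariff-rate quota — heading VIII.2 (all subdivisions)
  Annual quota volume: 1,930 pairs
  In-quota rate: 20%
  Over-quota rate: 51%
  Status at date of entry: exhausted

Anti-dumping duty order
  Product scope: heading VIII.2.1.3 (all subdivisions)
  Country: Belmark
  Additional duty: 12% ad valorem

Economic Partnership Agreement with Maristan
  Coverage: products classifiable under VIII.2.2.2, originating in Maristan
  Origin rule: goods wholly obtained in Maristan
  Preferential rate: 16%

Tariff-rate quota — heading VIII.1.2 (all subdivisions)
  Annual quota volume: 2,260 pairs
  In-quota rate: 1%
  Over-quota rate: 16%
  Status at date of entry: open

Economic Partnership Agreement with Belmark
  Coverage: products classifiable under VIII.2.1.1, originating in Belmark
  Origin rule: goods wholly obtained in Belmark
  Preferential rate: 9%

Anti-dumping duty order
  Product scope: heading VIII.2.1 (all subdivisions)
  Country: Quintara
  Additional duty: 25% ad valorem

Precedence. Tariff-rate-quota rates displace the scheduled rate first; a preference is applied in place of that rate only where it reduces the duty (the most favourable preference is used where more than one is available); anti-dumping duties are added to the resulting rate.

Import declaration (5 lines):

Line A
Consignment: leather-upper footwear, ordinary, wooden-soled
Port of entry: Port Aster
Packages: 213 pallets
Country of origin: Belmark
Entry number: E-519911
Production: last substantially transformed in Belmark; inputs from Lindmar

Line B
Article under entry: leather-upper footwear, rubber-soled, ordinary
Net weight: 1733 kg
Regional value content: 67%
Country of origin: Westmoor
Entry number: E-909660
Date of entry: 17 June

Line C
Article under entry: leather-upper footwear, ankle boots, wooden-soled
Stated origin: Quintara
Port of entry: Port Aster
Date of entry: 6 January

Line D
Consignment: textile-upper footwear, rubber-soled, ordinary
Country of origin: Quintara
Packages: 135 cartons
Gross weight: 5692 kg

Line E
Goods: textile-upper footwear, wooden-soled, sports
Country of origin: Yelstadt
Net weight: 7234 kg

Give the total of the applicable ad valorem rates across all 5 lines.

Line A: leather-upper → VIII.1; wooden-soled → VIII.1.1; ordinary → VIII.1.1.1. Scheduled 18%. Belmark agreement on VIII.2.1.1: VIII.1.1.1 not covered. → 18%.
Line B: leather-upper → VIII.1; rubber-soled → VIII.1.2; ordinary → VIII.1.2.2. Scheduled 28%. quota on VIII.1.2 open → in-quota 1%; Westmoor agreement on VIII.1.2: RVC ≥ 50% → 14% available; preference 14% not lower than 1% → no reduction. → 1%.
Line C: leather-upper → VIII.1; wooden-soled → VIII.1.1; ankle boots → VIII.1.1.2. Scheduled 23%. No special measure applies. → 23%.
Line D: textile-upper → VIII.2; rubber-soled → VIII.2.3; ordinary → VIII.2.3.1. Scheduled 3%. quota on VIII.2 exhausted → over-quota 51%; anti-dumping (Quintara, VIII.2.3): +29%; total 51% + 29% = 80%. → 80%.
Line E: textile-upper → VIII.2; wooden-soled → VIII.2.2; sports → VIII.2.2.1. Scheduled 17%. quota on VIII.2 exhausted → over-quota 51%. → 51%.
Sum: 18% + 1% + 23% + 80% + 51% = 173%.

173%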